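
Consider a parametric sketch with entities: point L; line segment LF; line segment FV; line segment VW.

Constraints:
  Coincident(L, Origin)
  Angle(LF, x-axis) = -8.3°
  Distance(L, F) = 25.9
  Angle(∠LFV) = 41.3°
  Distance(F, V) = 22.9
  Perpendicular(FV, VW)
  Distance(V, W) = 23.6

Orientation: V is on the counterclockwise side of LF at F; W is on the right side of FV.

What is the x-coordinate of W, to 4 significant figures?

28.76

L is at the origin; LF runs at -8.3° with length 25.9, so F = 25.9·(cos -8.3°, sin -8.3°) = (25.63, -3.739). ∠LFV = 41.3°, so FV runs at -8.3° + (180° − 41.3°) = 130.4° from the x-axis; with |FV| = 22.9, V = F + 22.9·(cos 130.4°, sin 130.4°) = (10.79, 13.70). The perpendicularity gives VW at right angles to FV; with |VW| = 23.6 on the right of FV, W = V + 23.6·(0.7615, 0.6481) = (28.76, 29.00). So W.x = 28.76.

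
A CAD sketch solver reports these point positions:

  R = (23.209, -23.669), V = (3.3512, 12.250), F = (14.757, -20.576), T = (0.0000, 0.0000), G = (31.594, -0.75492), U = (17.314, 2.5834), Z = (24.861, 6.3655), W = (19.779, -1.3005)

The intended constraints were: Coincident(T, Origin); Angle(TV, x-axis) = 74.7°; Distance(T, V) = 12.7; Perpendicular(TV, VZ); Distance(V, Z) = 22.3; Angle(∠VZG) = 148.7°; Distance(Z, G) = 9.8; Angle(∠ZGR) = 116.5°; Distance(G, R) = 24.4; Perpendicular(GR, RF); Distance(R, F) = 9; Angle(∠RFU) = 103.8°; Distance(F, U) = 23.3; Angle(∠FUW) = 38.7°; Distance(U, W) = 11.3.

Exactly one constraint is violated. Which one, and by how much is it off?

Distance(U, W) = 11.3 — off by 6.70.

T = (0.00, 0.00) ✓; TV at 74.70° ✓; |TV| = 12.70 ✓; ∠(TV, VZ) = 90.00° ✓; |VZ| = 22.30 ✓; ∠VZG = 148.7° ✓; |ZG| = 9.800 ✓; ∠ZGR = 116.5° ✓; |GR| = 24.40 ✓; ∠(GR, RF) = 90.00° ✓; |RF| = 9.000 ✓; ∠RFU = 103.8° ✓; |FU| = 23.30 ✓; ∠FUW = 38.70° ✓; |UW| = 4.600 ✗.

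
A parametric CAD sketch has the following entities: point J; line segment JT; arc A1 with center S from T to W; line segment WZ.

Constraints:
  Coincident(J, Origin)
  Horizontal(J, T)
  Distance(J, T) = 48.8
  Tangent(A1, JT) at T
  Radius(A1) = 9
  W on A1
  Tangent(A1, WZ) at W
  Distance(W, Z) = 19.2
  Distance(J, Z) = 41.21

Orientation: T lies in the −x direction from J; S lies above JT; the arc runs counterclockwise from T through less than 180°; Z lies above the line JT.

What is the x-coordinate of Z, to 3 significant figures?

-33.6

J is at the origin; J and T share the same y with |JT| = 48.8 and T on the −x side, so T = (-48.8, 0.00). Since A1 is tangent to JT there, ST ⟂ JT, so S = T + (0, 9) = (-48.8, 9.00). Since SW ⟂ WZ (tangency), |SZ| = √(9.0² + 19.2²) = 21.2 regardless of where W sits on A1. So Z lies on both circle(J, 41.21) and circle(S, 21.2); the above-JT intersection is Z = (-33.6, 23.8). W is the foot of the tangent from Z: W = (-40.4, 5.84).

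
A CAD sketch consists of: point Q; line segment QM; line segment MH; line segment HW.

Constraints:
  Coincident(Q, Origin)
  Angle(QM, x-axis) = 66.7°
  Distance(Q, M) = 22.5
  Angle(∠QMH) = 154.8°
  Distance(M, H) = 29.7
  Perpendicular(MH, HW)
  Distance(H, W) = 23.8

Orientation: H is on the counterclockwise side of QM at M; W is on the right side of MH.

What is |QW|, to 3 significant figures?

60.2

Q is at the origin; QM runs at 66.7° with length 22.5, so M = 22.5·(cos 66.7°, sin 66.7°) = (8.90, 20.7). ∠QMH = 154.8°, so MH runs at 66.7° + (180° − 154.8°) = 91.9° from the x-axis; with |MH| = 29.7, H = M + 29.7·(cos 91.9°, sin 91.9°) = (7.92, 50.3). MH is perpendicular to HW; with |HW| = 23.8 on the right of MH, W = H + 23.8·(0.999, 0.0332) = (31.7, 51.1). Then |QW| = |W − Q| = 60.2.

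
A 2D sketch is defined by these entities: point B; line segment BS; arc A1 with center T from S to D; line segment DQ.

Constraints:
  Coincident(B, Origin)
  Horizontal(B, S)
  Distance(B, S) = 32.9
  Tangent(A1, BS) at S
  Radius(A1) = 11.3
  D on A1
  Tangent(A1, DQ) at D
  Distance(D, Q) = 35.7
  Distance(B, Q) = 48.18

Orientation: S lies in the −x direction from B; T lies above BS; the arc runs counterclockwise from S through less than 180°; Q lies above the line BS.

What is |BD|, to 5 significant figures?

23.800

Checks: |BS| = 32.90 ✓; |TD| = 11.30 ✓; ∠(TD, DQ) = 90.00° ✓; |DQ| = 35.70 ✓; |BQ| = 48.18 ✓.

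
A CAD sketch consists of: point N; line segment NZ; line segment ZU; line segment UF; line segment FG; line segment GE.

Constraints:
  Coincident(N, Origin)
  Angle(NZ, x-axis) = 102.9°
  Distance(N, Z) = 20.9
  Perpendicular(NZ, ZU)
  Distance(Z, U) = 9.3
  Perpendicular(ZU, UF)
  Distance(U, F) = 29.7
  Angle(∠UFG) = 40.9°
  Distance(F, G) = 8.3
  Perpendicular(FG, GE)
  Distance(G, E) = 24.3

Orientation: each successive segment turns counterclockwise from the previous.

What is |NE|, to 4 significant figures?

25.95

∠UFG = 40.9° gives FG at 62.00° from the x-axis; with |FG| = 8.3, G = (-3.204, -3.326). FG ⟂ GE, so GE runs at 152.0°; with |GE| = 24.3, E = (-24.66, 8.082). Then |NE| = |E − N| = 25.95.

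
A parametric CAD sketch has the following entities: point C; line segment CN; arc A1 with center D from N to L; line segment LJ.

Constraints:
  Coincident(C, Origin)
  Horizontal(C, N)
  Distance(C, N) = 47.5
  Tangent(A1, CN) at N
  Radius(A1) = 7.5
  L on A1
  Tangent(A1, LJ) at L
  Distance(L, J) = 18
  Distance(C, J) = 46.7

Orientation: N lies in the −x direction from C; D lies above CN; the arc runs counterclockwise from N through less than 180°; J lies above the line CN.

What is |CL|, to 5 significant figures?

40.651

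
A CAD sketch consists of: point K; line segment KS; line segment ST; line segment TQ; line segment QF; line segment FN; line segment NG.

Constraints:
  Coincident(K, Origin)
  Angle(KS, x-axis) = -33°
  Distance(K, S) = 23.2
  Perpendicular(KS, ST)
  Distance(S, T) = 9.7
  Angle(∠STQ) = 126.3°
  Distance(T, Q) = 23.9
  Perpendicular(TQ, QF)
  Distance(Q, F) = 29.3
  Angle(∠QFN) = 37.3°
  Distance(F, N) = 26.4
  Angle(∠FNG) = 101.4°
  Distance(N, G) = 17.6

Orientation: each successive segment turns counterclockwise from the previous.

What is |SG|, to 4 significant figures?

28.29

K is at the origin; KS runs at -33.0° with length 23.2, so S = (19.46, -12.64). KS is perpendicular to ST, so ST runs at 57.00°; with |ST| = 9.7, T = (24.74, -4.501). ∠STQ = 126.3° gives TQ at 110.7° from the x-axis; with |TQ| = 23.9, Q = (16.29, 17.86). The perpendicularity gives QF at right angles to TQ, so QF runs at -159.3°; with |QF| = 29.3, F = (-11.12, 7.500). ∠QFN = 37.3° gives FN at -16.60° from the x-axis; with |FN| = 26.4, N = (14.18, -0.04239). ∠FNG = 101.4° gives NG at 62.00° from the x-axis; with |NG| = 17.6, G = (22.45, 15.50). Then |SG| = |G − S| = 28.29.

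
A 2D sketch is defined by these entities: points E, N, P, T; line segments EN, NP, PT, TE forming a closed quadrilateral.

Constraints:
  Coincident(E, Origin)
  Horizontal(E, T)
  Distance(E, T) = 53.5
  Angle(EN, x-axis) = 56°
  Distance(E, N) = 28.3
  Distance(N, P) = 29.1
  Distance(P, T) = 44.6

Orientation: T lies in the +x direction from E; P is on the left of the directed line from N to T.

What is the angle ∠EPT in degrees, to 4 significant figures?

62.33°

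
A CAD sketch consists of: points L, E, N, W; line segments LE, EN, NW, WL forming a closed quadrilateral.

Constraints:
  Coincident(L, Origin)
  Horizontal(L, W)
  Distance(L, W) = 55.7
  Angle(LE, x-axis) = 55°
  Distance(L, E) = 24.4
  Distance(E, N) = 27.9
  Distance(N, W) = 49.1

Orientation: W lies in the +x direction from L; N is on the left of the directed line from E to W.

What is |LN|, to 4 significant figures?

52.29

L is at the origin; L and W share the same y with |LW| = 55.7 and W in +x, so W = (55.7, 0). LE runs at 55.0° with |LE| = 24.4, so E = (14.00, 19.99). N is determined by |EN| = 27.9 and |NW| = 49.1 together: it lies at the intersection of circle(E, 27.9) and circle(W, 49.1). With |EW| = 46.25, the foot of the radical line on EW is 5.475 from E and the perpendicular offset is √(27.9² − 5.475²) = 27.36. Taking the left-of-EW solution: N = (30.76, 42.29).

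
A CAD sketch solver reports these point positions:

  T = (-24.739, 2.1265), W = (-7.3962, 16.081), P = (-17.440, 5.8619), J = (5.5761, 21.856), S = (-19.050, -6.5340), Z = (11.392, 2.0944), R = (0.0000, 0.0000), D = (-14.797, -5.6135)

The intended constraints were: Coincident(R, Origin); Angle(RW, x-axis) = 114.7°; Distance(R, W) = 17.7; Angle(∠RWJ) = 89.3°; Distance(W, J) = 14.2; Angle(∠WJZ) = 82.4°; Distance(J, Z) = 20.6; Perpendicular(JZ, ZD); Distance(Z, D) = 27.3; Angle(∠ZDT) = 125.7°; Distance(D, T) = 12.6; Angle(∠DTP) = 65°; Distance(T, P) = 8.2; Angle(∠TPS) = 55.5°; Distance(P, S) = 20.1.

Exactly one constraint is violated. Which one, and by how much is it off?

Distance(P, S) = 20.1 — off by 7.60.

R = (0.00, 0.00) ✓; RW at 114.7° ✓; |RW| = 17.70 ✓; ∠RWJ = 89.30° ✓; |WJ| = 14.20 ✓; ∠WJZ = 82.40° ✓; |JZ| = 20.60 ✓; ∠(JZ, ZD) = 90.00° ✓; |ZD| = 27.30 ✓; ∠ZDT = 125.7° ✓; |DT| = 12.60 ✓; ∠DTP = 65.00° ✓; |TP| = 8.199 ✓; ∠TPS = 55.50° ✓; |PS| = 12.50 ✗.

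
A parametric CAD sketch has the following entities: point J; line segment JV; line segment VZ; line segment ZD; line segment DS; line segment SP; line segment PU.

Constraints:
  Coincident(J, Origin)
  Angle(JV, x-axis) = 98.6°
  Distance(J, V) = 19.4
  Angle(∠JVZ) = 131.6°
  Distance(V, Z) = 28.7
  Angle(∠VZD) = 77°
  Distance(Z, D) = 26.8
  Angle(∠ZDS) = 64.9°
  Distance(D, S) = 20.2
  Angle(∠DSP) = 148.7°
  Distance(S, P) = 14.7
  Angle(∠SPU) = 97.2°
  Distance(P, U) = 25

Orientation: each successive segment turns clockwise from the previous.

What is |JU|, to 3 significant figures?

45.1

J is at the origin; JV runs at 98.6° with length 19.4, so V = (-2.90, 19.2). ∠JVZ = 131.6° gives VZ at 50.2° from the x-axis; with |VZ| = 28.7, Z = (15.5, 41.2). ∠VZD = 77.0° gives ZD at -52.8° from the x-axis; with |ZD| = 26.8, D = (31.7, 19.9). ∠ZDS = 64.9° gives DS at -168° from the x-axis; with |DS| = 20.2, S = (11.9, 15.7). ∠DSP = 148.7° gives SP at 161° from the x-axis; with |SP| = 14.7, P = (-1.96, 20.5). ∠SPU = 97.2° gives PU at 78.0° from the x-axis; with |PU| = 25.0, U = (3.24, 44.9). Then |JU| = |U − J| = 45.1.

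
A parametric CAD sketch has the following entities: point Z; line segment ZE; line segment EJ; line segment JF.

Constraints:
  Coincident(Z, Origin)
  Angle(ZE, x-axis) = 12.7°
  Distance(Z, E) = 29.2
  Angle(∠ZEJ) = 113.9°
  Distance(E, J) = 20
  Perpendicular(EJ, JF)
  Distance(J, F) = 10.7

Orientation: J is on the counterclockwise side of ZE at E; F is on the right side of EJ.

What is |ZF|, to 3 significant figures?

49.1

Z is at the origin; ZE runs at 12.7° with length 29.2, so E = 29.2·(cos 12.7°, sin 12.7°) = (28.5, 6.42). ∠ZEJ = 113.9°, so EJ runs at 12.7° + (180° − 113.9°) = 78.8° from the x-axis; with |EJ| = 20.0, J = E + 20.0·(cos 78.8°, sin 78.8°) = (32.4, 26.0). The perpendicularity gives JF at right angles to EJ; with |JF| = 10.7 on the right of EJ, F = J + 10.7·(0.981, -0.194) = (42.9, 24.0). Then |ZF| = |F − Z| = 49.1.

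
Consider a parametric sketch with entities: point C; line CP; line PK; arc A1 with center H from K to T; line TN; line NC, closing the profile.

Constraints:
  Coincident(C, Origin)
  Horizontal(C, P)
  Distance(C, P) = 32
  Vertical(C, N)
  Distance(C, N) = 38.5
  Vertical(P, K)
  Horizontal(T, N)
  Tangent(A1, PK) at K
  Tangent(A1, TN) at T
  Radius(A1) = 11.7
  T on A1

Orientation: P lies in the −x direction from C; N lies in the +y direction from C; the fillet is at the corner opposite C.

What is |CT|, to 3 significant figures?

43.5

C is at the origin; C and P share the same y with |CP| = 32.0 and P on the −x side, so P = (-32.0, 0.00). CN is vertical with |CN| = 38.5 and N on the +y side, so N = (0.00, 38.5). The virtual corner opposite C is at (-32.0, 38.5). Tangency of A1 to PK means the radius HK is perpendicular to PK and since A1 is tangent to TN there, HT ⟂ TN, with radius 11.7, so the center H sits 11.7 in from both sides at H = (-20.3, 26.8). That places the tangent points at K = (-32.0, 26.8) on PK and T = (-20.3, 38.5) on TN. Then |CT| = |T − C| = 43.5.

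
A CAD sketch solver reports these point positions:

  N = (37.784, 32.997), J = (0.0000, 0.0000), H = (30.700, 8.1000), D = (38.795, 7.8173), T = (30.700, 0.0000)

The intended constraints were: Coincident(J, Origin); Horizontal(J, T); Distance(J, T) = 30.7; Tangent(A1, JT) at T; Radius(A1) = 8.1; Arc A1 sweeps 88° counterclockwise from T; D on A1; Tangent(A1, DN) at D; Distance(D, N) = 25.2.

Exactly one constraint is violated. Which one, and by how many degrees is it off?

Tangent(A1, DN) at D — off by 4.30°.

J = (0.00, 0.00) ✓; J.y = 0.00, T.y = 0.00 ✓; |JT| = 30.70 ✓; ∠(HT, TJ) = 90.00° ✓; |HT| = 8.100 ✓; bearing(H→D) − bearing(H→T) = 88.00° ✓; |HD| = 8.100 ✓; ∠(HD, DN) = 85.70° ✗; |DN| = 25.20 ✓.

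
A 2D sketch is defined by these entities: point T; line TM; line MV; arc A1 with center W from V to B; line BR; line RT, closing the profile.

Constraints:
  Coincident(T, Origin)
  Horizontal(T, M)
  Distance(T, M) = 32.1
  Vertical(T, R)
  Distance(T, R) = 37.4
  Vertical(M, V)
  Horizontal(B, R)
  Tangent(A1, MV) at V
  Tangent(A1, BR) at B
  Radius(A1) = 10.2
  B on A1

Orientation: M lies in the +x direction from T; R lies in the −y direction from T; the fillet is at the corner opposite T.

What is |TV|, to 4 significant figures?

42.07

The virtual corner opposite T is at (32.10, -37.40). Since A1 is tangent to MV there, WV ⟂ MV and the tangent condition forces WB to be normal to BR, with radius 10.2, so the center W sits 10.2 in from both sides at W = (21.90, -27.20). That places the tangent points at V = (32.10, -27.20) on MV and B = (21.90, -37.40) on BR. Then |TV| = |V − T| = 42.07.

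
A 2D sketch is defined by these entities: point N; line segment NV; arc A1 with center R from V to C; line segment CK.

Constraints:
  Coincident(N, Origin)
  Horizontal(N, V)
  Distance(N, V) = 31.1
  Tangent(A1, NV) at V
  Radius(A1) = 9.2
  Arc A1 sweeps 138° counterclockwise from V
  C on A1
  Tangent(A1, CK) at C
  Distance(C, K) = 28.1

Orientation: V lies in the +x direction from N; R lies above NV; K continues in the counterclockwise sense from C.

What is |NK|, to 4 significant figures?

38.50

N is at the origin; NV is horizontal with |NV| = 31.1 and V on the +x side, so V = (31.10, 0.000). The tangent condition forces RV to be normal to NV, so R = V + (0, 9.2) = (31.10, 9.200). On A1, V sits at bearing -90° from R; a 138° counterclockwise sweep puts C at bearing 48°, so C = R + 9.2·(cos 48°, sin 48°) = (37.26, 16.04). Since A1 is tangent to CK there, RC ⟂ CK, so CK runs along (−sin 48°, cos 48°); with |CK| = 28.1, K = (16.37, 34.84). Then |NK| = |K − N| = 38.50.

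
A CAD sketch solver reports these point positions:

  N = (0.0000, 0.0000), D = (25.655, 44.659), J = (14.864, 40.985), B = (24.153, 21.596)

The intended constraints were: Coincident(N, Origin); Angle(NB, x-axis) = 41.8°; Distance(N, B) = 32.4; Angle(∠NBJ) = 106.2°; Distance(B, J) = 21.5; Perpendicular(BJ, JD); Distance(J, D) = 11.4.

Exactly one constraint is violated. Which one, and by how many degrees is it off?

Perpendicular(BJ, JD) — off by 6.80°.

N = (0.00, 0.00) ✓; NB at 41.80° ✓; |NB| = 32.40 ✓; ∠NBJ = 106.2° ✓; |BJ| = 21.50 ✓; ∠(BJ, JD) = 96.80° ✗; |JD| = 11.40 ✓.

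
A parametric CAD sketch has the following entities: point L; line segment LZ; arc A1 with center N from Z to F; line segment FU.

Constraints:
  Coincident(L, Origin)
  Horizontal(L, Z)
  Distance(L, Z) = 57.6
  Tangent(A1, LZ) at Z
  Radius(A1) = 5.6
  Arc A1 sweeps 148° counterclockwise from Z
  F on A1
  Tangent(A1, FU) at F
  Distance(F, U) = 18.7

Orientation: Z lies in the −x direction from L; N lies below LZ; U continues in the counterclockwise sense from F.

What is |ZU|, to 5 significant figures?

24.012

L is at the origin; LZ is horizontal with |LZ| = 57.6 and Z on the −x side, so Z = (-57.600, 0.0000). The tangent condition forces NZ to be normal to LZ, so N = Z + (0, -5.6) = (-57.600, -5.6000). On A1, Z sits at bearing 90° from N; a 148° counterclockwise sweep puts F at bearing 238°, so F = N + 5.6·(cos 238°, sin 238°) = (-60.568, -10.349). A1 meets FU tangentially, so NF is at right angles to FU, so FU runs along (−sin 238°, cos 238°); with |FU| = 18.7, U = (-44.709, -20.259). Then |ZU| = |U − Z| = 24.012.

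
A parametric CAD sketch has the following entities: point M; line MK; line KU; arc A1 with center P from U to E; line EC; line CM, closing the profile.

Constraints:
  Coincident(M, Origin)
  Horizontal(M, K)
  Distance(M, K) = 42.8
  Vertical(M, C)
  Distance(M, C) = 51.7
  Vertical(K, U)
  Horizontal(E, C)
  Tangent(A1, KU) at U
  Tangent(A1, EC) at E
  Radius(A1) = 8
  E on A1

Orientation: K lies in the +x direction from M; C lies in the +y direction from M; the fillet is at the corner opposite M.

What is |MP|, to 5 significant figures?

55.863

MC is vertical with |MC| = 51.7 and C on the +y side, so C = (0.0000, 51.700). The virtual corner opposite M is at (42.800, 51.700). The tangent condition forces PU to be normal to KU and tangency of A1 to EC means the radius PE is perpendicular to EC, with radius 8.0, so the center P sits 8.0 in from both sides at P = (34.800, 43.700). Then |MP| = |P − M| = 55.863.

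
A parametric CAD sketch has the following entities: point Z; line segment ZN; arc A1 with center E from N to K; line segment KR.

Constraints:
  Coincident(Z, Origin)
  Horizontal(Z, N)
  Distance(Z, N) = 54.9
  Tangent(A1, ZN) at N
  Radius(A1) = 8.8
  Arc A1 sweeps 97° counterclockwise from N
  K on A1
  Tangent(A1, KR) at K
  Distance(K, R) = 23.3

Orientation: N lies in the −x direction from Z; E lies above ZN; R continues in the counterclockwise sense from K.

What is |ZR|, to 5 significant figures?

59.080

Z is at the origin; Z and N share the same y with |ZN| = 54.9 and N on the −x side, so N = (-54.900, 0.0000). A1 meets ZN tangentially, so EN is at right angles to ZN, so E = N + (0, 8.8) = (-54.900, 8.8000). On A1, N sits at bearing -90° from E; a 97° counterclockwise sweep puts K at bearing 7°, so K = E + 8.8·(cos 7°, sin 7°) = (-46.166, 9.8725). Since A1 is tangent to KR there, EK ⟂ KR, so KR runs along (−sin 7°, cos 7°); with |KR| = 23.3, R = (-49.005, 32.999). Then |ZR| = |R − Z| = 59.080.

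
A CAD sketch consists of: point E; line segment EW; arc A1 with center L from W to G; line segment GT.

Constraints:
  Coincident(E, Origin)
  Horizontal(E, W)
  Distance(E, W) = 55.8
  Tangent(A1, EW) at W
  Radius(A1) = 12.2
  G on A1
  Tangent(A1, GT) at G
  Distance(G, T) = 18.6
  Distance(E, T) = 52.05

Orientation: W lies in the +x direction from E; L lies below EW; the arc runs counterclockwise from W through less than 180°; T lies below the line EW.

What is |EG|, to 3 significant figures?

45.1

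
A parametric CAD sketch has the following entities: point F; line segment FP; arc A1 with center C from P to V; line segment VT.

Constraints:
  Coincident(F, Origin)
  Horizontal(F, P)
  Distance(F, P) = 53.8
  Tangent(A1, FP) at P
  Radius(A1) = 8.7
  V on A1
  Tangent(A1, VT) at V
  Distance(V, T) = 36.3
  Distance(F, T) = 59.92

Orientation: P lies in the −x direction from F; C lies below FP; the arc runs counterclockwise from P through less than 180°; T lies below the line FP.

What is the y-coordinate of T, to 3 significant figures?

-43.7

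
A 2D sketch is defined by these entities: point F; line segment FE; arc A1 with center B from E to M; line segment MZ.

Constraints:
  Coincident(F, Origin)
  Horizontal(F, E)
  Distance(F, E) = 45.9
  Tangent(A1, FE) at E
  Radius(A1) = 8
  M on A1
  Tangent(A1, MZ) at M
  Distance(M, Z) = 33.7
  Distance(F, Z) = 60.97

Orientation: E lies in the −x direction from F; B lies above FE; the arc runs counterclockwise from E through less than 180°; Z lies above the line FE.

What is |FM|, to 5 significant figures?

39.143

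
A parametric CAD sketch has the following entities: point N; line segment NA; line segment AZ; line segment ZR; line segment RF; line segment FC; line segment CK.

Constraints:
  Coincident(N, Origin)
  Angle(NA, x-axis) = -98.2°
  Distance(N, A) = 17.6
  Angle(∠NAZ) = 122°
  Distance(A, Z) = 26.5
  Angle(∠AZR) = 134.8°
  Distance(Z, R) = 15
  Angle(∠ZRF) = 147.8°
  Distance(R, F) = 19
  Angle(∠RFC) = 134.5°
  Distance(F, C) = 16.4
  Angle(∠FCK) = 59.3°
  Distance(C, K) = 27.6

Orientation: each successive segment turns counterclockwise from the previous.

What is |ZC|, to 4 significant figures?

43.35

N is at the origin; NA runs at -98.2° with length 17.6, so A = (-2.510, -17.42). ∠NAZ = 122.0° gives AZ at -40.20° from the x-axis; with |AZ| = 26.5, Z = (17.73, -34.52). ∠AZR = 134.8° gives ZR at 5.000° from the x-axis; with |ZR| = 15.0, R = (32.67, -33.22). ∠ZRF = 147.8° gives RF at 37.20° from the x-axis; with |RF| = 19.0, F = (47.81, -21.73). ∠RFC = 134.5° gives FC at 82.70° from the x-axis; with |FC| = 16.4, C = (49.89, -5.463). Then |ZC| = |C − Z| = 43.35.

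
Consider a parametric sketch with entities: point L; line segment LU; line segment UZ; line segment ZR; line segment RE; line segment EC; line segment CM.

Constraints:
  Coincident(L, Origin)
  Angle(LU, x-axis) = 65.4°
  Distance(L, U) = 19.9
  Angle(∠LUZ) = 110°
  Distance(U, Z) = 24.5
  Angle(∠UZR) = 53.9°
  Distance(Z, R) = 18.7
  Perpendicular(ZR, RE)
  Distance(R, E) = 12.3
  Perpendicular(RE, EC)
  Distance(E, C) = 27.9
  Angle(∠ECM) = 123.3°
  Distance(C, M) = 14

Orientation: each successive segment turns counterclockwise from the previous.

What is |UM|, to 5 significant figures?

36.737

The perpendicularity gives EC at right angles to RE, so EC runs at 81.500°; with |EC| = 27.9, C = (4.3641, 42.577). ∠ECM = 123.3° gives CM at 138.20° from the x-axis; with |CM| = 14.0, M = (-6.0726, 51.909). Then |UM| = |M − U| = 36.737.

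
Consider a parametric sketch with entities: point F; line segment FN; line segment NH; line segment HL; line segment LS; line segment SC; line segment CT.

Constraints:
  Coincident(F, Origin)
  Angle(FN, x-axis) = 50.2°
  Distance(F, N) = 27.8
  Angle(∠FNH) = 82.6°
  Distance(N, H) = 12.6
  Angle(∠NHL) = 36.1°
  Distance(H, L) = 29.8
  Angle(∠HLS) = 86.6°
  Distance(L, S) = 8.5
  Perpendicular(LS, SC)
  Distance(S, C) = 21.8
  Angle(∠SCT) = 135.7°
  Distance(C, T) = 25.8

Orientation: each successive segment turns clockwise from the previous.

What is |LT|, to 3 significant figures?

41.4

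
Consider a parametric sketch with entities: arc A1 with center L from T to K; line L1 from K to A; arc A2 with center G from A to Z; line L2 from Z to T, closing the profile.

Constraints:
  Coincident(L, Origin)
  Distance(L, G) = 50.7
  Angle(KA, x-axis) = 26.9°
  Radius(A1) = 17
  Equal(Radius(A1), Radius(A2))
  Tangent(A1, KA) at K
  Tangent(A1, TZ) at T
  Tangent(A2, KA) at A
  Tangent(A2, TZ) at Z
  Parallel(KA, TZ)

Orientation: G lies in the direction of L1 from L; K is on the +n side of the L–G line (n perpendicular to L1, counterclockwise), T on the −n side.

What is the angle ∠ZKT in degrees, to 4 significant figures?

56.15°

The slot axis is L1's direction at 26.9°, so u = (cos 26.9°, sin 26.9°) = (0.8918, 0.4524) and n = (−sin 26.9°, cos 26.9°) = (-0.4524, 0.8918). L is at the origin and G lies 50.7 along u from L, so G = 50.7·u = (45.21, 22.94). Tangency of A1 to both parallel lines with radius 17.0 puts K and T at L ± 17.0·n: K = (-7.691, 15.16), T = (7.691, -15.16). Equal radii place A and Z the same way about G: A = G + 17.0·n = (37.52, 38.10), Z = G − 17.0·n = (52.91, 7.778). Then cos ∠ZKT = KZ·KT / (|KZ||KT|), giving 56.15°.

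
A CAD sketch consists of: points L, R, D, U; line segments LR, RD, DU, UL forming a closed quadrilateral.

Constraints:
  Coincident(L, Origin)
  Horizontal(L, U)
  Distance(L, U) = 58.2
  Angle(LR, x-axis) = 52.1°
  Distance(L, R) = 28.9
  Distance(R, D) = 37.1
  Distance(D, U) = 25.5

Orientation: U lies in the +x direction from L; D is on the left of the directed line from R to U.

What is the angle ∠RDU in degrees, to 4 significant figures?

93.92°

L is at the origin; L and U share the same y with |LU| = 58.2 and U in +x, so U = (58.2, 0). LR runs at 52.1° with |LR| = 28.9, so R = (17.75, 22.80). D is determined by |RD| = 37.1 and |DU| = 25.5 together: it lies at the intersection of circle(R, 37.1) and circle(U, 25.5). With |RU| = 46.43, the foot of the radical line on RU is 31.04 from R and the perpendicular offset is √(37.1² − 31.04²) = 20.33. Taking the left-of-RU solution: D = (54.77, 25.27).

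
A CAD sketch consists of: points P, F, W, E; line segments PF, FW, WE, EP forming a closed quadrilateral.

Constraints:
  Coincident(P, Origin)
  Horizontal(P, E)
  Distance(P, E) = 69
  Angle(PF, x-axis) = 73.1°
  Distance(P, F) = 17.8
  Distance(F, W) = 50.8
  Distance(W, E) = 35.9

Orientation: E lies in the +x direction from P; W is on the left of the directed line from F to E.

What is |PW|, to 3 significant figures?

62.6

P is at the origin; P and E share the same y with |PE| = 69.0 and E in +x, so E = (69.0, 0). PF runs at 73.1° with |PF| = 17.8, so F = (5.17, 17.0). W is determined by |FW| = 50.8 and |WE| = 35.9 together: it lies at the intersection of circle(F, 50.8) and circle(E, 35.9). With |FE| = 66.1, the foot of the radical line on FE is 42.8 from F and the perpendicular offset is √(50.8² − 42.8²) = 27.4. Taking the left-of-FE solution: W = (53.6, 32.4).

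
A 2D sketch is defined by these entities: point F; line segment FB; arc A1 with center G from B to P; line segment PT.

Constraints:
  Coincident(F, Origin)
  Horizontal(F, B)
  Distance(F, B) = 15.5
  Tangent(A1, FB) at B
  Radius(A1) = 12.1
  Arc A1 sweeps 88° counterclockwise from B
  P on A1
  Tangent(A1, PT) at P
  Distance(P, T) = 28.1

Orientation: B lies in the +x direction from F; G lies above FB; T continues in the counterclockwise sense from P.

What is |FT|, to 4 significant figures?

48.96

F is at the origin; FB is horizontal with |FB| = 15.5 and B on the +x side, so B = (15.50, 0.000). Tangency of A1 to FB means the radius GB is perpendicular to FB, so G = B + (0, 12.1) = (15.50, 12.10). On A1, B sits at bearing -90° from G; an 88° counterclockwise sweep puts P at bearing -2°, so P = G + 12.1·(cos -2°, sin -2°) = (27.59, 11.68). The tangent condition forces GP to be normal to PT, so PT runs along (−sin -2°, cos -2°); with |PT| = 28.1, T = (28.57, 39.76). Then |FT| = |T − F| = 48.96.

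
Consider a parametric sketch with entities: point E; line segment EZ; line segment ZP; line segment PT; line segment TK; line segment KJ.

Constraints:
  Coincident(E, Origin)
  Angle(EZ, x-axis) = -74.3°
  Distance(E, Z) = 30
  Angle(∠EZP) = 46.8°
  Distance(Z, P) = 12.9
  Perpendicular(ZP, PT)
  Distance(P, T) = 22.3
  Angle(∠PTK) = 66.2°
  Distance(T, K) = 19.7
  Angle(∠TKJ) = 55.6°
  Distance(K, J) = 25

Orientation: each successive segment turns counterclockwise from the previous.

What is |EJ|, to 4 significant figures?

21.16

E is at the origin; EZ runs at -74.3° with length 30.0, so Z = (8.118, -28.88). ∠EZP = 46.8° gives ZP at 58.90° from the x-axis; with |ZP| = 12.9, P = (14.78, -17.83). ZP ⟂ PT, so PT runs at 148.9°; with |PT| = 22.3, T = (-4.313, -6.316). ∠PTK = 66.2° gives TK at -97.30° from the x-axis; with |TK| = 19.7, K = (-6.817, -25.86). ∠TKJ = 55.6° gives KJ at 27.10° from the x-axis; with |KJ| = 25.0, J = (15.44, -14.47). Then |EJ| = |J − E| = 21.16.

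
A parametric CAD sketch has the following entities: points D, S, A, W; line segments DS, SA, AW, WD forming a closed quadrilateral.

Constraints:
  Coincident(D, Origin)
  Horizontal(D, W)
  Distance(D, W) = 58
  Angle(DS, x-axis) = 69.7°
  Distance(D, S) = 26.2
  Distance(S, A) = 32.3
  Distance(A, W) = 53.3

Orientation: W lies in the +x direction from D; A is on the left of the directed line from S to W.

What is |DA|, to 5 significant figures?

56.996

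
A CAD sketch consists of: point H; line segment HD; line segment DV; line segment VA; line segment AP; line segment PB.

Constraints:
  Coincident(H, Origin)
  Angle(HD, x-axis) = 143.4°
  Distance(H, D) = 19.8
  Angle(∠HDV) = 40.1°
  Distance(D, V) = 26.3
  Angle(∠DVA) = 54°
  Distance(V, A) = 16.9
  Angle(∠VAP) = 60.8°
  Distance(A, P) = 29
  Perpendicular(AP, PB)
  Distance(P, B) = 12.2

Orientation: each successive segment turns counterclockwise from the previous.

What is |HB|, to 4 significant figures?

30.52

H is at the origin; HD runs at 143.4° with length 19.8, so D = (-15.90, 11.81). ∠HDV = 40.1° gives DV at -76.70° from the x-axis; with |DV| = 26.3, V = (-9.845, -13.79). ∠DVA = 54.0° gives VA at 49.30° from the x-axis; with |VA| = 16.9, A = (1.175, -0.9769). ∠VAP = 60.8° gives AP at 168.5° from the x-axis; with |AP| = 29.0, P = (-27.24, 4.805). AP ⟂ PB, so PB runs at -101.5°; with |PB| = 12.2, B = (-29.68, -7.150). Then |HB| = |B − H| = 30.52.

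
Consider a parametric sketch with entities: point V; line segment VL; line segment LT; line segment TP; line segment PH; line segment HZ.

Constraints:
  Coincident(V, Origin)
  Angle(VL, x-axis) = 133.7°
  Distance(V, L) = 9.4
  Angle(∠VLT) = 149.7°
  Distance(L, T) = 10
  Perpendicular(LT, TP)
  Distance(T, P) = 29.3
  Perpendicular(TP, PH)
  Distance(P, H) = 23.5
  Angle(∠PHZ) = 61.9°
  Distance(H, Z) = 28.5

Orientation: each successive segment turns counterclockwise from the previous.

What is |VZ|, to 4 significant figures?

8.061

V is at the origin; VL runs at 133.7° with length 9.4, so L = (-6.494, 6.796). ∠VLT = 149.7° gives LT at 164.0° from the x-axis; with |LT| = 10.0, T = (-16.11, 9.552). LT is perpendicular to TP, so TP runs at -106.0°; with |TP| = 29.3, P = (-24.18, -18.61). The perpendicularity gives PH at right angles to TP, so PH runs at -16.00°; with |PH| = 23.5, H = (-1.593, -25.09). ∠PHZ = 61.9° gives HZ at 102.1° from the x-axis; with |HZ| = 28.5, Z = (-7.568, 2.777). Then |VZ| = |Z − V| = 8.061.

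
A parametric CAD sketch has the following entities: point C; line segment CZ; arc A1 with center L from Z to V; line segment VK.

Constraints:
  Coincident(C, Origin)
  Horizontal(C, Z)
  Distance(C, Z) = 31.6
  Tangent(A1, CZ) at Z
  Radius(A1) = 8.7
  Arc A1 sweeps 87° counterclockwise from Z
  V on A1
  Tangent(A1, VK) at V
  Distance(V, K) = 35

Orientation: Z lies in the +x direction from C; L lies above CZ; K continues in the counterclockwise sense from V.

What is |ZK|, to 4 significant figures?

44.46

C is at the origin; CZ is horizontal with |CZ| = 31.6 and Z on the +x side, so Z = (31.60, 0.000). Since A1 is tangent to CZ there, LZ ⟂ CZ, so L = Z + (0, 8.7) = (31.60, 8.700). On A1, Z sits at bearing -90° from L; an 87° counterclockwise sweep puts V at bearing -3°, so V = L + 8.7·(cos -3°, sin -3°) = (40.29, 8.245). Tangency of A1 to VK means the radius LV is perpendicular to VK, so VK runs along (−sin -3°, cos -3°); with |VK| = 35.0, K = (42.12, 43.20). Then |ZK| = |K − Z| = 44.46.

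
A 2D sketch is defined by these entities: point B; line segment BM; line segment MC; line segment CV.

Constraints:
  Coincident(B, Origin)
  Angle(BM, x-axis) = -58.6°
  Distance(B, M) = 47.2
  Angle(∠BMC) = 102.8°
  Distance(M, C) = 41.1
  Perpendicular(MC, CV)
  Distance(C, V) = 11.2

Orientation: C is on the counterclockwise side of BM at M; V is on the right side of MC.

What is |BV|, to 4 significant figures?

77.03

B is at the origin; BM runs at -58.6° with length 47.2, so M = 47.2·(cos -58.6°, sin -58.6°) = (24.59, -40.29). ∠BMC = 102.8°, so MC runs at -58.6° + (180° − 102.8°) = 18.60° from the x-axis; with |MC| = 41.1, C = M + 41.1·(cos 18.60°, sin 18.60°) = (63.54, -27.18). The perpendicularity gives CV at right angles to MC; with |CV| = 11.2 on the right of MC, V = C + 11.2·(0.3190, -0.9478) = (67.12, -37.79). Then |BV| = |V − B| = 77.03.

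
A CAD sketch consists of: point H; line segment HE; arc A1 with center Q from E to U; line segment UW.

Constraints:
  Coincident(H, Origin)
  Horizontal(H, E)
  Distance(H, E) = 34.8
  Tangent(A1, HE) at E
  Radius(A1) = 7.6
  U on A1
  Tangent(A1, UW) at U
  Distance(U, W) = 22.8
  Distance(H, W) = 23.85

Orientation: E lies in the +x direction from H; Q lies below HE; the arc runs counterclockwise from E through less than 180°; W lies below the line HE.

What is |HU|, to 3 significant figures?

29.3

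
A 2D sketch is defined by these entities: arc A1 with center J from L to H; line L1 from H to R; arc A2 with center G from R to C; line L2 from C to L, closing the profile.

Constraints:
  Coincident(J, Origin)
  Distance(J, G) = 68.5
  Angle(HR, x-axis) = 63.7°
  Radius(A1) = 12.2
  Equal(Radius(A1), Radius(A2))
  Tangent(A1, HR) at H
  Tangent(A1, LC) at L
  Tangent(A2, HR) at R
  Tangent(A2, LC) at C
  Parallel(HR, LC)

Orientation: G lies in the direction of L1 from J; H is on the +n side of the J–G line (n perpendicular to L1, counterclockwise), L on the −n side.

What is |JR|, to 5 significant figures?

69.578

Tangency of A1 to both parallel lines with radius 12.2 puts H and L at J ± 12.2·n: H = (-10.937, 5.4055), L = (10.937, -5.4055). Equal radii place R and C the same way about G: R = G + 12.2·n = (19.413, 66.815), C = G − 12.2·n = (41.288, 56.004). Then |JR| = |R − J| = 69.578.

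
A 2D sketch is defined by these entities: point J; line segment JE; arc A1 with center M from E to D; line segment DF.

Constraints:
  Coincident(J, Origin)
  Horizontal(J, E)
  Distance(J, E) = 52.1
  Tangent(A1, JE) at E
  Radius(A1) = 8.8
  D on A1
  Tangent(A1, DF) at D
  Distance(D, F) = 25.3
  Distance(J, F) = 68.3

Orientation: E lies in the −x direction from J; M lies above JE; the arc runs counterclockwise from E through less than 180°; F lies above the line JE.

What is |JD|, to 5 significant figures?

46.821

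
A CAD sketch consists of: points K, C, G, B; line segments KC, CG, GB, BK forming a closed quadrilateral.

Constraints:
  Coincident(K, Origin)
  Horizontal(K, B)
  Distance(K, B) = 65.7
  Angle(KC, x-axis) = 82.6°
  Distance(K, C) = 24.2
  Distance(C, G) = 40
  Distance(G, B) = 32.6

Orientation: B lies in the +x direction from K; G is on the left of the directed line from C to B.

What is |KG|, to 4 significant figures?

49.11

K is at the origin; KB is horizontal with |KB| = 65.7 and B in +x, so B = (65.7, 0). KC runs at 82.6° with |KC| = 24.2, so C = (3.117, 24.00). G is determined by |CG| = 40.0 and |GB| = 32.6 together: it lies at the intersection of circle(C, 40.0) and circle(B, 32.6). With |CB| = 67.03, the foot of the radical line on CB is 37.52 from C and the perpendicular offset is √(40.0² − 37.52²) = 13.86. Taking the left-of-CB solution: G = (43.11, 23.51).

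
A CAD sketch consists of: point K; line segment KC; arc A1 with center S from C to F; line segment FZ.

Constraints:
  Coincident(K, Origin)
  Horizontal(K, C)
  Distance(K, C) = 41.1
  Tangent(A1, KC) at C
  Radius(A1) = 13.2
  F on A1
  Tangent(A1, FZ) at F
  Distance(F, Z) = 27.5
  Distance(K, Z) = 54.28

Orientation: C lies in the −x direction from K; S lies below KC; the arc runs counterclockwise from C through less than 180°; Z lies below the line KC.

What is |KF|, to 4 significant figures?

55.60

Checks: |SF| = 13.20 ✓; ∠(SF, FZ) = 90.00° ✓; |FZ| = 27.50 ✓; |KZ| = 54.28 ✓.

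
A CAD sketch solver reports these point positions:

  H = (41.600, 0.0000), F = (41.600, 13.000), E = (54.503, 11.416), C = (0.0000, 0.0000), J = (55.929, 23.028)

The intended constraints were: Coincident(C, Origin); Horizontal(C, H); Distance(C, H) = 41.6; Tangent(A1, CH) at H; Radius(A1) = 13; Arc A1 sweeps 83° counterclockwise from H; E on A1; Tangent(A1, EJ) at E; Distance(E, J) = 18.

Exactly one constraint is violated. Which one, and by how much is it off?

Distance(E, J) = 18 — off by 6.30.

C = (0.00, 0.00) ✓; C.y = 0.00, H.y = 0.00 ✓; |CH| = 41.60 ✓; ∠(FH, HC) = 90.00° ✓; |FH| = 13.00 ✓; bearing(F→E) − bearing(F→H) = 83.00° ✓; |FE| = 13.00 ✓; ∠(FE, EJ) = 90.00° ✓; |EJ| = 11.70 ✗.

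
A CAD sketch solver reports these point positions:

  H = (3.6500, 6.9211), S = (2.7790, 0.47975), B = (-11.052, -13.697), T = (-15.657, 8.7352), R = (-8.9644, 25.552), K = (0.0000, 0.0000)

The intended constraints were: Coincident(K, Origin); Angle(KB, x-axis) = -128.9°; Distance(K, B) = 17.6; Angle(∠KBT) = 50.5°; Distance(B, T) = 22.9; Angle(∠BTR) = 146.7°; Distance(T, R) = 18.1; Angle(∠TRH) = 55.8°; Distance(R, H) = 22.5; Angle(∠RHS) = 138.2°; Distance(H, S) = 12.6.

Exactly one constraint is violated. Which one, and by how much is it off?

Distance(H, S) = 12.6 — off by 6.10.

K = (0.00, 0.00) ✓; KB at -128.9° ✓; |KB| = 17.60 ✓; ∠KBT = 50.50° ✓; |BT| = 22.90 ✓; ∠BTR = 146.7° ✓; |TR| = 18.10 ✓; ∠TRH = 55.80° ✓; |RH| = 22.50 ✓; ∠RHS = 138.2° ✓; |HS| = 6.500 ✗.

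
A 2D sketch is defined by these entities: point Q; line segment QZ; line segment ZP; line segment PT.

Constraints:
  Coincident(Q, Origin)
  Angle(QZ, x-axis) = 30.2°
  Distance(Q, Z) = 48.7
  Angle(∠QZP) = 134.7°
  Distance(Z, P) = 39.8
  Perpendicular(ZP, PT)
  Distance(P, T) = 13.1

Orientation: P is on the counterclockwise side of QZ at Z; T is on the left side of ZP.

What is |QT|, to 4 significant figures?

77.12

Q is at the origin; QZ runs at 30.2° with length 48.7, so Z = 48.7·(cos 30.2°, sin 30.2°) = (42.09, 24.50). ∠QZP = 134.7°, so ZP runs at 30.2° + (180° − 134.7°) = 75.50° from the x-axis; with |ZP| = 39.8, P = Z + 39.8·(cos 75.50°, sin 75.50°) = (52.06, 63.03). ZP ⟂ PT; with |PT| = 13.1 on the left of ZP, T = P + 13.1·(-0.9681, 0.2504) = (39.37, 66.31). Then |QT| = |T − Q| = 77.12.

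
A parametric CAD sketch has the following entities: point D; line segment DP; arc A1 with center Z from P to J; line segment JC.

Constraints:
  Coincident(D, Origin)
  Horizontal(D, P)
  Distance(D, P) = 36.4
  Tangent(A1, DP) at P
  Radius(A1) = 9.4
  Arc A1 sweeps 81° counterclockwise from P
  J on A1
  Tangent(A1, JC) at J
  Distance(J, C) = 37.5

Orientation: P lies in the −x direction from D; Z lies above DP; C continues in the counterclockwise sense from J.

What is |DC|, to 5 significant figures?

49.736

D is at the origin; DP is horizontal with |DP| = 36.4 and P on the −x side, so P = (-36.400, 0.0000). The tangent condition forces ZP to be normal to DP, so Z = P + (0, 9.4) = (-36.400, 9.4000). On A1, P sits at bearing -90° from Z; an 81° counterclockwise sweep puts J at bearing -9°, so J = Z + 9.4·(cos -9°, sin -9°) = (-27.116, 7.9295). Since A1 is tangent to JC there, ZJ ⟂ JC, so JC runs along (−sin -9°, cos -9°); with |JC| = 37.5, C = (-21.249, 44.968). Then |DC| = |C − D| = 49.736.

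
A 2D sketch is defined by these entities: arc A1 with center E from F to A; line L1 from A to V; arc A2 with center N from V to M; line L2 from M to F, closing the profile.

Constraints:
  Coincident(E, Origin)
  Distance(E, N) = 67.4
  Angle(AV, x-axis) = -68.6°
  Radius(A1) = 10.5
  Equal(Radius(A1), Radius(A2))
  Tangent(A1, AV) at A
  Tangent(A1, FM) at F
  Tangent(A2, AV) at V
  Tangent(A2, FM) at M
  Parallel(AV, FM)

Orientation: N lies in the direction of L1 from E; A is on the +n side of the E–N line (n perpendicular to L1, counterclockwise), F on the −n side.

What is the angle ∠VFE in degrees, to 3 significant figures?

72.7°

The slot axis is L1's direction at -68.6°, so u = (cos -68.6°, sin -68.6°) = (0.365, -0.931) and n = (−sin -68.6°, cos -68.6°) = (0.931, 0.365). E is at the origin and N lies 67.4 along u from E, so N = 67.4·u = (24.6, -62.8). Tangency of A1 to both parallel lines with radius 10.5 puts A and F at E ± 10.5·n: A = (9.78, 3.83), F = (-9.78, -3.83). Equal radii place V and M the same way about N: V = N + 10.5·n = (34.4, -58.9), M = N − 10.5·n = (14.8, -66.6). Then cos ∠VFE = FV·FE / (|FV||FE|), giving 72.7°.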